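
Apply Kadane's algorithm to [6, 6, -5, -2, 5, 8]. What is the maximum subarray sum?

Using Kadane's algorithm on [6, 6, -5, -2, 5, 8]:

Scanning through the array:
Position 1 (value 6): max_ending_here = 12, max_so_far = 12
Position 2 (value -5): max_ending_here = 7, max_so_far = 12
Position 3 (value -2): max_ending_here = 5, max_so_far = 12
Position 4 (value 5): max_ending_here = 10, max_so_far = 12
Position 5 (value 8): max_ending_here = 18, max_so_far = 18

Maximum subarray: [6, 6, -5, -2, 5, 8]
Maximum sum: 18

The maximum subarray is [6, 6, -5, -2, 5, 8] with sum 18. This subarray runs from index 0 to index 5.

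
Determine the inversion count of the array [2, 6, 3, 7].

Finding inversions in [2, 6, 3, 7]:

(1, 2): arr[1]=6 > arr[2]=3

Total inversions: 1

The array has 1 inversion(s): (1,2). Each pair (i,j) satisfies i < j and arr[i] > arr[j].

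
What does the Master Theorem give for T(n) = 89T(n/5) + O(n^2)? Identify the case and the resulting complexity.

Master Theorem for T(n) = 89T(n/5) + O(n^2):

a = 89, b = 5, c = 2
log_b(a) = log_5(89) = 2.7889

Case 1: c = 2 < log_5(89) = 2.7889
T(n) = O(n^(log_5 89))

For T(n) = 89T(n/5) + O(n^2): log_5(89) = 2.7889. This is Case 1 of the Master Theorem (c < log_b(a), work dominated by leaves), giving O(n^(log_5 89)).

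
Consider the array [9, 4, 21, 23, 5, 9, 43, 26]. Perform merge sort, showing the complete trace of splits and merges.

Merge sort trace:

Split: [9, 4, 21, 23, 5, 9, 43, 26] -> [9, 4, 21, 23] and [5, 9, 43, 26]
  Split: [9, 4, 21, 23] -> [9, 4] and [21, 23]
    Split: [9, 4] -> [9] and [4]
    Merge: [9] + [4] -> [4, 9]
    Split: [21, 23] -> [21] and [23]
    Merge: [21] + [23] -> [21, 23]
  Merge: [4, 9] + [21, 23] -> [4, 9, 21, 23]
  Split: [5, 9, 43, 26] -> [5, 9] and [43, 26]
    Split: [5, 9] -> [5] and [9]
    Merge: [5] + [9] -> [5, 9]
    Split: [43, 26] -> [43] and [26]
    Merge: [43] + [26] -> [26, 43]
  Merge: [5, 9] + [26, 43] -> [5, 9, 26, 43]
Merge: [4, 9, 21, 23] + [5, 9, 26, 43] -> [4, 5, 9, 9, 21, 23, 26, 43]

Final sorted array: [4, 5, 9, 9, 21, 23, 26, 43]

The merge sort proceeds by recursively splitting the array and merging sorted halves.
After all merges, the sorted array is [4, 5, 9, 9, 21, 23, 26, 43].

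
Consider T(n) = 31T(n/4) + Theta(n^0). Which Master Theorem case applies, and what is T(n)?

Master Theorem for T(n) = 31T(n/4) + O(n^0):

a = 31, b = 4, c = 0
log_b(a) = log_4(31) = 2.4771

Case 1: c = 0 < log_4(31) = 2.4771
T(n) = O(n^(log_4 31))

For T(n) = 31T(n/4) + O(n^0): log_4(31) = 2.4771. This is Case 1 of the Master Theorem (c < log_b(a), work dominated by leaves), giving O(n^(log_4 31)).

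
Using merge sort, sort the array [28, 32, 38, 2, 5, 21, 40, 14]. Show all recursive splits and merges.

Merge sort trace:

Split: [28, 32, 38, 2, 5, 21, 40, 14] -> [28, 32, 38, 2] and [5, 21, 40, 14]
  Split: [28, 32, 38, 2] -> [28, 32] and [38, 2]
    Split: [28, 32] -> [28] and [32]
    Merge: [28] + [32] -> [28, 32]
    Split: [38, 2] -> [38] and [2]
    Merge: [38] + [2] -> [2, 38]
  Merge: [28, 32] + [2, 38] -> [2, 28, 32, 38]
  Split: [5, 21, 40, 14] -> [5, 21] and [40, 14]
    Split: [5, 21] -> [5] and [21]
    Merge: [5] + [21] -> [5, 21]
    Split: [40, 14] -> [40] and [14]
    Merge: [40] + [14] -> [14, 40]
  Merge: [5, 21] + [14, 40] -> [5, 14, 21, 40]
Merge: [2, 28, 32, 38] + [5, 14, 21, 40] -> [2, 5, 14, 21, 28, 32, 38, 40]

Final sorted array: [2, 5, 14, 21, 28, 32, 38, 40]

The merge sort proceeds by recursively splitting the array and merging sorted halves.
After all merges, the sorted array is [2, 5, 14, 21, 28, 32, 38, 40].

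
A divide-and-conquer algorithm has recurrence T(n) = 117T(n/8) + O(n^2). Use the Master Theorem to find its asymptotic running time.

Master Theorem for T(n) = 117T(n/8) + O(n^2):

a = 117, b = 8, c = 2
log_b(a) = log_8(117) = 2.2901

Case 1: c = 2 < log_8(117) = 2.2901
T(n) = O(n^(log_8 117))

For T(n) = 117T(n/8) + O(n^2): log_8(117) = 2.2901. This is Case 1 of the Master Theorem (c < log_b(a), work dominated by leaves), giving O(n^(log_8 117)).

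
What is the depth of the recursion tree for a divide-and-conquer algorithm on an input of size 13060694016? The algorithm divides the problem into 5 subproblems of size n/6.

For divide and conquer with division factor 6:

Problem sizes at each level:
Level 0: 13060694016
Level 1: 2176782336
Level 2: 362797056
Level 3: 60466176
Level 4: 10077696
Level 5: 1679616
Level 6: 279936
Level 7: 46656
Level 8: 7776
Level 9: 1296
Level 10: 216
Level 11: 36
Level 12: 6
Level 13: 1

The root is level 0 and the size-1 base case is level 13 (the tree spans levels 0 through 13, i.e. 14 levels counting the root), so the depth is the number of divisions: log_6(13060694016) = 13

The recursion tree depth is log_6(13060694016) = 13. At each level, the problem size is divided by 6, so it takes 13 divisions to reduce to a base case of size 1. The algorithm makes 5 recursive calls at each level.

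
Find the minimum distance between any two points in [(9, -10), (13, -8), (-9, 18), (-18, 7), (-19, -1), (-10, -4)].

Computing all pairwise distances among 6 points:

d((9, -10), (13, -8)) = 4.4721 <-- minimum
d((9, -10), (-9, 18)) = 33.2866
d((9, -10), (-18, 7)) = 31.9061
d((9, -10), (-19, -1)) = 29.4109
d((9, -10), (-10, -4)) = 19.9249
d((13, -8), (-9, 18)) = 34.0588
d((13, -8), (-18, 7)) = 34.4384
d((13, -8), (-19, -1)) = 32.7567
d((13, -8), (-10, -4)) = 23.3452
d((-9, 18), (-18, 7)) = 14.2127
d((-9, 18), (-19, -1)) = 21.4709
d((-9, 18), (-10, -4)) = 22.0227
d((-18, 7), (-19, -1)) = 8.0623
d((-18, 7), (-10, -4)) = 13.6015
d((-19, -1), (-10, -4)) = 9.4868

Closest pair: (9, -10) and (13, -8) with distance 4.4721

The closest pair is (9, -10) and (13, -8) with Euclidean distance 4.4721. For 6 points, brute-force pairwise comparison is shown above. For large n, the divide-and-conquer algorithm (sort by x, recurse on halves, check the dividing strip) achieves O(n log n).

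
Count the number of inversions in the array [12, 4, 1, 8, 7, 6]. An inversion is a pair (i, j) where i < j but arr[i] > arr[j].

Finding inversions in [12, 4, 1, 8, 7, 6]:

(0, 1): arr[0]=12 > arr[1]=4
(0, 2): arr[0]=12 > arr[2]=1
(0, 3): arr[0]=12 > arr[3]=8
(0, 4): arr[0]=12 > arr[4]=7
(0, 5): arr[0]=12 > arr[5]=6
(1, 2): arr[1]=4 > arr[2]=1
(3, 4): arr[3]=8 > arr[4]=7
(3, 5): arr[3]=8 > arr[5]=6
(4, 5): arr[4]=7 > arr[5]=6

Total inversions: 9

The array has 9 inversion(s): (0,1), (0,2), (0,3), (0,4), (0,5), (1,2), (3,4), (3,5), (4,5). Each pair (i,j) satisfies i < j and arr[i] > arr[j].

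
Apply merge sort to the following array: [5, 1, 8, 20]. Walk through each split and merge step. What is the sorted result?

Merge sort trace:

Split: [5, 1, 8, 20] -> [5, 1] and [8, 20]
  Split: [5, 1] -> [5] and [1]
  Merge: [5] + [1] -> [1, 5]
  Split: [8, 20] -> [8] and [20]
  Merge: [8] + [20] -> [8, 20]
Merge: [1, 5] + [8, 20] -> [1, 5, 8, 20]

Final sorted array: [1, 5, 8, 20]

The merge sort proceeds by recursively splitting the array and merging sorted halves.
After all merges, the sorted array is [1, 5, 8, 20].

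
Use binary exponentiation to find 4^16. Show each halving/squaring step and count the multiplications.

Computing 4^16 by squaring (build up from 4^1; each line after the first costs one multiplication):

4^1 = 4
4^2 = (4^1)^2 = 4^2 = 16
4^4 = (4^2)^2 = 16^2 = 256
4^8 = (4^4)^2 = 256^2 = 65536
4^16 = (4^8)^2 = 65536^2 = 4294967296

Result: 4294967296
Multiplications needed: 4 (4 lines after 4^1)

4^16 = 4294967296. Using exponentiation by squaring, this requires 4 multiplications. The key idea: if the exponent is even, square the half-power; if odd, multiply by the base once.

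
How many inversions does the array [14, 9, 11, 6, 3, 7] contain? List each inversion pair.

Finding inversions in [14, 9, 11, 6, 3, 7]:

(0, 1): arr[0]=14 > arr[1]=9
(0, 2): arr[0]=14 > arr[2]=11
(0, 3): arr[0]=14 > arr[3]=6
(0, 4): arr[0]=14 > arr[4]=3
(0, 5): arr[0]=14 > arr[5]=7
(1, 3): arr[1]=9 > arr[3]=6
(1, 4): arr[1]=9 > arr[4]=3
(1, 5): arr[1]=9 > arr[5]=7
(2, 3): arr[2]=11 > arr[3]=6
(2, 4): arr[2]=11 > arr[4]=3
(2, 5): arr[2]=11 > arr[5]=7
(3, 4): arr[3]=6 > arr[4]=3

Total inversions: 12

The array has 12 inversion(s): (0,1), (0,2), (0,3), (0,4), (0,5), (1,3), (1,4), (1,5), (2,3), (2,4), (2,5), (3,4). Each pair (i,j) satisfies i < j and arr[i] > arr[j].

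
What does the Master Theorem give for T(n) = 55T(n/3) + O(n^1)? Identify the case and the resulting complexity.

Master Theorem for T(n) = 55T(n/3) + O(n^1):

a = 55, b = 3, c = 1
log_b(a) = log_3(55) = 3.6476

Case 1: c = 1 < log_3(55) = 3.6476
T(n) = O(n^(log_3 55))

For T(n) = 55T(n/3) + O(n^1): log_3(55) = 3.6476. This is Case 1 of the Master Theorem (c < log_b(a), work dominated by leaves), giving O(n^(log_3 55)).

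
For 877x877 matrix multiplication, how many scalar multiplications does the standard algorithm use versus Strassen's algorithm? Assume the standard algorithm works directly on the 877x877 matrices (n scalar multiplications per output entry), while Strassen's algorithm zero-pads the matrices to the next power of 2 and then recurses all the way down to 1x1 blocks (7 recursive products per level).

Matrix multiplication for 877x877 matrices:

Strassen's algorithm requires power-of-2 dimensions. Pad 877x877 to 1024x1024 (next power of 2).

Standard algorithm: 877^3 = 674526133 multiplications
Strassen's algorithm: 7^(log2(1024)) = 7^10 = 282475249 multiplications
Savings: 674526133 - 282475249 = 392050884 multiplications

Standard: 674526133 multiplications (877^3). Strassen: 282475249 multiplications (7^10, after padding to 1024x1024). Strassen reduces 8 recursive multiplications to 7 at each level.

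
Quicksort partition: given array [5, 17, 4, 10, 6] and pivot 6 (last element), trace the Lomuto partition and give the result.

Lomuto partition with pivot = 6:

Initial array: [5, 17, 4, 10, 6]

arr[0]=5 <= 6: swap with position 0, array becomes [5, 17, 4, 10, 6]
arr[1]=17 > 6: no swap
arr[2]=4 <= 6: swap with position 1, array becomes [5, 4, 17, 10, 6]
arr[3]=10 > 6: no swap

Place pivot at position 2: [5, 4, 6, 10, 17]
Pivot position: 2

After partitioning with pivot 6, the array becomes [5, 4, 6, 10, 17]. The pivot is placed at index 2. All elements to the left of the pivot are <= 6, and all elements to the right are > 6.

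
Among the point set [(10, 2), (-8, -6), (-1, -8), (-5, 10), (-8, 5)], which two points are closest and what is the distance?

Computing all pairwise distances among 5 points:

d((10, 2), (-8, -6)) = 19.6977
d((10, 2), (-1, -8)) = 14.8661
d((10, 2), (-5, 10)) = 17.0
d((10, 2), (-8, 5)) = 18.2483
d((-8, -6), (-1, -8)) = 7.2801
d((-8, -6), (-5, 10)) = 16.2788
d((-8, -6), (-8, 5)) = 11.0
d((-1, -8), (-5, 10)) = 18.4391
d((-1, -8), (-8, 5)) = 14.7648
d((-5, 10), (-8, 5)) = 5.831 <-- minimum

Closest pair: (-5, 10) and (-8, 5) with distance 5.831

The closest pair is (-5, 10) and (-8, 5) with Euclidean distance 5.831. For 5 points, brute-force pairwise comparison is shown above. For large n, the divide-and-conquer algorithm (sort by x, recurse on halves, check the dividing strip) achieves O(n log n).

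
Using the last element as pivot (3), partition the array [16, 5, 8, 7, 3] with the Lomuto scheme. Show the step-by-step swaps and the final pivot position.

Lomuto partition with pivot = 3:

Initial array: [16, 5, 8, 7, 3]

arr[0]=16 > 3: no swap
arr[1]=5 > 3: no swap
arr[2]=8 > 3: no swap
arr[3]=7 > 3: no swap

Place pivot at position 0: [3, 5, 8, 7, 16]
Pivot position: 0

After partitioning with pivot 3, the array becomes [3, 5, 8, 7, 16]. The pivot is placed at index 0. All elements to the left of the pivot are <= 3, and all elements to the right are > 3.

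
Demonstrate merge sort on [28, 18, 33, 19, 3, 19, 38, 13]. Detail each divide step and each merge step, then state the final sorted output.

Merge sort trace:

Split: [28, 18, 33, 19, 3, 19, 38, 13] -> [28, 18, 33, 19] and [3, 19, 38, 13]
  Split: [28, 18, 33, 19] -> [28, 18] and [33, 19]
    Split: [28, 18] -> [28] and [18]
    Merge: [28] + [18] -> [18, 28]
    Split: [33, 19] -> [33] and [19]
    Merge: [33] + [19] -> [19, 33]
  Merge: [18, 28] + [19, 33] -> [18, 19, 28, 33]
  Split: [3, 19, 38, 13] -> [3, 19] and [38, 13]
    Split: [3, 19] -> [3] and [19]
    Merge: [3] + [19] -> [3, 19]
    Split: [38, 13] -> [38] and [13]
    Merge: [38] + [13] -> [13, 38]
  Merge: [3, 19] + [13, 38] -> [3, 13, 19, 38]
Merge: [18, 19, 28, 33] + [3, 13, 19, 38] -> [3, 13, 18, 19, 19, 28, 33, 38]

Final sorted array: [3, 13, 18, 19, 19, 28, 33, 38]

The merge sort proceeds by recursively splitting the array and merging sorted halves.
After all merges, the sorted array is [3, 13, 18, 19, 19, 28, 33, 38].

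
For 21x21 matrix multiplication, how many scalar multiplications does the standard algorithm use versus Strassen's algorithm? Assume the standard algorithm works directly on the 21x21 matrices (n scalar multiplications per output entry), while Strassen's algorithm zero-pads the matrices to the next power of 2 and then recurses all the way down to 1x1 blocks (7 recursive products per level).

Matrix multiplication for 21x21 matrices:

Strassen's algorithm requires power-of-2 dimensions. Pad 21x21 to 32x32 (next power of 2).

Standard algorithm: 21^3 = 9261 multiplications
Strassen's algorithm: 7^(log2(32)) = 7^5 = 16807 multiplications
Difference: 9261 - 16807 = -7546 (Strassen uses MORE here due to padding overhead — for small or just-over-power-of-2 n, padding can outweigh the per-level savings)

Standard: 9261 multiplications (21^3). Strassen: 16807 multiplications (7^5, after padding to 32x32). Strassen reduces 8 recursive multiplications to 7 at each level.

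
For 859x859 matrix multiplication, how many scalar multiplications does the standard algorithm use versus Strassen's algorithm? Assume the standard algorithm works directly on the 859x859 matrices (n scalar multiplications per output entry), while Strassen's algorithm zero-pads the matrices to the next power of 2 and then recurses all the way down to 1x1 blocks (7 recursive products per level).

Matrix multiplication for 859x859 matrices:

Strassen's algorithm requires power-of-2 dimensions. Pad 859x859 to 1024x1024 (next power of 2).

Standard algorithm: 859^3 = 633839779 multiplications
Strassen's algorithm: 7^(log2(1024)) = 7^10 = 282475249 multiplications
Savings: 633839779 - 282475249 = 351364530 multiplications

Standard: 633839779 multiplications (859^3). Strassen: 282475249 multiplications (7^10, after padding to 1024x1024). Strassen reduces 8 recursive multiplications to 7 at each level.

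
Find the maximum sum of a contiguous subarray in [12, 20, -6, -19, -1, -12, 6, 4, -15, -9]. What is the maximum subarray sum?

Using Kadane's algorithm on [12, 20, -6, -19, -1, -12, 6, 4, -15, -9]:

Scanning through the array:
Position 1 (value 20): max_ending_here = 32, max_so_far = 32
Position 2 (value -6): max_ending_here = 26, max_so_far = 32
Position 3 (value -19): max_ending_here = 7, max_so_far = 32
Position 4 (value -1): max_ending_here = 6, max_so_far = 32
Position 5 (value -12): max_ending_here = -6, max_so_far = 32
Position 6 (value 6): max_ending_here = 6, max_so_far = 32
Position 7 (value 4): max_ending_here = 10, max_so_far = 32
Position 8 (value -15): max_ending_here = -5, max_so_far = 32
Position 9 (value -9): max_ending_here = -9, max_so_far = 32

Maximum subarray: [12, 20]
Maximum sum: 32

The maximum subarray is [12, 20] with sum 32. This subarray runs from index 0 to index 1.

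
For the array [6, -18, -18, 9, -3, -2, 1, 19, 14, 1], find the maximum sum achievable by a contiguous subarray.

Using Kadane's algorithm on [6, -18, -18, 9, -3, -2, 1, 19, 14, 1]:

Scanning through the array:
Position 1 (value -18): max_ending_here = -12, max_so_far = 6
Position 2 (value -18): max_ending_here = -18, max_so_far = 6
Position 3 (value 9): max_ending_here = 9, max_so_far = 9
Position 4 (value -3): max_ending_here = 6, max_so_far = 9
Position 5 (value -2): max_ending_here = 4, max_so_far = 9
Position 6 (value 1): max_ending_here = 5, max_so_far = 9
Position 7 (value 19): max_ending_here = 24, max_so_far = 24
Position 8 (value 14): max_ending_here = 38, max_so_far = 38
Position 9 (value 1): max_ending_here = 39, max_so_far = 39

Maximum subarray: [9, -3, -2, 1, 19, 14, 1]
Maximum sum: 39

The maximum subarray is [9, -3, -2, 1, 19, 14, 1] with sum 39. This subarray runs from index 3 to index 9.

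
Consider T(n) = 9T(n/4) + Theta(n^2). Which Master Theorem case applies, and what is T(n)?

Master Theorem for T(n) = 9T(n/4) + O(n^2):

a = 9, b = 4, c = 2
log_b(a) = log_4(9) = 1.5850

Case 3: c = 2 > log_4(9) = 1.5850
T(n) = O(n^2) = O(n^2)

For T(n) = 9T(n/4) + O(n^2): log_4(9) = 1.5850. This is Case 3 of the Master Theorem (c > log_b(a), work dominated by root), giving O(n^2).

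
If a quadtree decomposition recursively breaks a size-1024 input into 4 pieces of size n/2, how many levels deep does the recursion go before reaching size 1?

For divide and conquer with division factor 2:

Problem sizes at each level:
Level 0: 1024
Level 1: 512
Level 2: 256
Level 3: 128
Level 4: 64
Level 5: 32
Level 6: 16
Level 7: 8
Level 8: 4
Level 9: 2
Level 10: 1

The root is level 0 and the size-1 base case is level 10 (the tree spans levels 0 through 10, i.e. 11 levels counting the root), so the depth is the number of divisions: log_2(1024) = 10

The recursion tree depth is log_2(1024) = 10. At each level, the problem size is divided by 2, so it takes 10 divisions to reduce to a base case of size 1. The algorithm makes 4 recursive calls at each level.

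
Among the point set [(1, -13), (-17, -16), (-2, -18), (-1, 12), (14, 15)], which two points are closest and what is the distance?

Computing all pairwise distances among 5 points:

d((1, -13), (-17, -16)) = 18.2483
d((1, -13), (-2, -18)) = 5.831 <-- minimum
d((1, -13), (-1, 12)) = 25.0799
d((1, -13), (14, 15)) = 30.8707
d((-17, -16), (-2, -18)) = 15.1327
d((-17, -16), (-1, 12)) = 32.249
d((-17, -16), (14, 15)) = 43.8406
d((-2, -18), (-1, 12)) = 30.0167
d((-2, -18), (14, 15)) = 36.6742
d((-1, 12), (14, 15)) = 15.2971

Closest pair: (1, -13) and (-2, -18) with distance 5.831

The closest pair is (1, -13) and (-2, -18) with Euclidean distance 5.831. For 5 points, brute-force pairwise comparison is shown above. For large n, the divide-and-conquer algorithm (sort by x, recurse on halves, check the dividing strip) achieves O(n log n).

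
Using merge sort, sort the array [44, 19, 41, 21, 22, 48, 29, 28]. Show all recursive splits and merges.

Merge sort trace:

Split: [44, 19, 41, 21, 22, 48, 29, 28] -> [44, 19, 41, 21] and [22, 48, 29, 28]
  Split: [44, 19, 41, 21] -> [44, 19] and [41, 21]
    Split: [44, 19] -> [44] and [19]
    Merge: [44] + [19] -> [19, 44]
    Split: [41, 21] -> [41] and [21]
    Merge: [41] + [21] -> [21, 41]
  Merge: [19, 44] + [21, 41] -> [19, 21, 41, 44]
  Split: [22, 48, 29, 28] -> [22, 48] and [29, 28]
    Split: [22, 48] -> [22] and [48]
    Merge: [22] + [48] -> [22, 48]
    Split: [29, 28] -> [29] and [28]
    Merge: [29] + [28] -> [28, 29]
  Merge: [22, 48] + [28, 29] -> [22, 28, 29, 48]
Merge: [19, 21, 41, 44] + [22, 28, 29, 48] -> [19, 21, 22, 28, 29, 41, 44, 48]

Final sorted array: [19, 21, 22, 28, 29, 41, 44, 48]

The merge sort proceeds by recursively splitting the array and merging sorted halves.
After all merges, the sorted array is [19, 21, 22, 28, 29, 41, 44, 48].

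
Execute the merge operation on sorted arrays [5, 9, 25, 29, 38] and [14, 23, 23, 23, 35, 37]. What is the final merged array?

Merging process:

Compare 5 vs 14: take 5 from left. Merged: [5]
Compare 9 vs 14: take 9 from left. Merged: [5, 9]
Compare 25 vs 14: take 14 from right. Merged: [5, 9, 14]
Compare 25 vs 23: take 23 from right. Merged: [5, 9, 14, 23]
Compare 25 vs 23: take 23 from right. Merged: [5, 9, 14, 23, 23]
Compare 25 vs 23: take 23 from right. Merged: [5, 9, 14, 23, 23, 23]
Compare 25 vs 35: take 25 from left. Merged: [5, 9, 14, 23, 23, 23, 25]
Compare 29 vs 35: take 29 from left. Merged: [5, 9, 14, 23, 23, 23, 25, 29]
Compare 38 vs 35: take 35 from right. Merged: [5, 9, 14, 23, 23, 23, 25, 29, 35]
Compare 38 vs 37: take 37 from right. Merged: [5, 9, 14, 23, 23, 23, 25, 29, 35, 37]
Append remaining from left: [38]. Merged: [5, 9, 14, 23, 23, 23, 25, 29, 35, 37, 38]

Final merged array: [5, 9, 14, 23, 23, 23, 25, 29, 35, 37, 38]
Total comparisons: 10

The merged array is [5, 9, 14, 23, 23, 23, 25, 29, 35, 37, 38], requiring 10 comparisons. The merge step runs in O(n) time where n is the total number of elements.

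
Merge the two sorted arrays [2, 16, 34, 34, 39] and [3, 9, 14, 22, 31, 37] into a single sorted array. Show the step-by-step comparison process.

Merging process:

Compare 2 vs 3: take 2 from left. Merged: [2]
Compare 16 vs 3: take 3 from right. Merged: [2, 3]
Compare 16 vs 9: take 9 from right. Merged: [2, 3, 9]
Compare 16 vs 14: take 14 from right. Merged: [2, 3, 9, 14]
Compare 16 vs 22: take 16 from left. Merged: [2, 3, 9, 14, 16]
Compare 34 vs 22: take 22 from right. Merged: [2, 3, 9, 14, 16, 22]
Compare 34 vs 31: take 31 from right. Merged: [2, 3, 9, 14, 16, 22, 31]
Compare 34 vs 37: take 34 from left. Merged: [2, 3, 9, 14, 16, 22, 31, 34]
Compare 34 vs 37: take 34 from left. Merged: [2, 3, 9, 14, 16, 22, 31, 34, 34]
Compare 39 vs 37: take 37 from right. Merged: [2, 3, 9, 14, 16, 22, 31, 34, 34, 37]
Append remaining from left: [39]. Merged: [2, 3, 9, 14, 16, 22, 31, 34, 34, 37, 39]

Final merged array: [2, 3, 9, 14, 16, 22, 31, 34, 34, 37, 39]
Total comparisons: 10

The merged array is [2, 3, 9, 14, 16, 22, 31, 34, 34, 37, 39], requiring 10 comparisons. The merge step runs in O(n) time where n is the total number of elements.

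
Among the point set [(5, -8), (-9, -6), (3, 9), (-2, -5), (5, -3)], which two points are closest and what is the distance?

Computing all pairwise distances among 5 points:

d((5, -8), (-9, -6)) = 14.1421
d((5, -8), (3, 9)) = 17.1172
d((5, -8), (-2, -5)) = 7.6158
d((5, -8), (5, -3)) = 5.0 <-- minimum
d((-9, -6), (3, 9)) = 19.2094
d((-9, -6), (-2, -5)) = 7.0711
d((-9, -6), (5, -3)) = 14.3178
d((3, 9), (-2, -5)) = 14.8661
d((3, 9), (5, -3)) = 12.1655
d((-2, -5), (5, -3)) = 7.2801

Closest pair: (5, -8) and (5, -3) with distance 5.0

The closest pair is (5, -8) and (5, -3) with Euclidean distance 5.0. For 5 points, brute-force pairwise comparison is shown above. For large n, the divide-and-conquer algorithm (sort by x, recurse on halves, check the dividing strip) achieves O(n log n).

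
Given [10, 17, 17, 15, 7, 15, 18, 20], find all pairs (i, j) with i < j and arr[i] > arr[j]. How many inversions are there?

Finding inversions in [10, 17, 17, 15, 7, 15, 18, 20]:

(0, 4): arr[0]=10 > arr[4]=7
(1, 3): arr[1]=17 > arr[3]=15
(1, 4): arr[1]=17 > arr[4]=7
(1, 5): arr[1]=17 > arr[5]=15
(2, 3): arr[2]=17 > arr[3]=15
(2, 4): arr[2]=17 > arr[4]=7
(2, 5): arr[2]=17 > arr[5]=15
(3, 4): arr[3]=15 > arr[4]=7

Total inversions: 8

The array has 8 inversion(s): (0,4), (1,3), (1,4), (1,5), (2,3), (2,4), (2,5), (3,4). Each pair (i,j) satisfies i < j and arr[i] > arr[j].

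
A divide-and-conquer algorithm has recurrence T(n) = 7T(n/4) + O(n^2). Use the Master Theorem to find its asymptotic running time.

Master Theorem for T(n) = 7T(n/4) + O(n^2):

a = 7, b = 4, c = 2
log_b(a) = log_4(7) = 1.4037

Case 3: c = 2 > log_4(7) = 1.4037
T(n) = O(n^2) = O(n^2)

For T(n) = 7T(n/4) + O(n^2): log_4(7) = 1.4037. This is Case 3 of the Master Theorem (c > log_b(a), work dominated by root), giving O(n^2).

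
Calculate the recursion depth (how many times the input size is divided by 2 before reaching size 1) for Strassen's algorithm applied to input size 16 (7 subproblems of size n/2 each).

For divide and conquer with division factor 2:

Problem sizes at each level:
Level 0: 16
Level 1: 8
Level 2: 4
Level 3: 2
Level 4: 1

The root is level 0 and the size-1 base case is level 4 (the tree spans levels 0 through 4, i.e. 5 levels counting the root), so the depth is the number of divisions: log_2(16) = 4

The recursion tree depth is log_2(16) = 4. At each level, the problem size is divided by 2, so it takes 4 divisions to reduce to a base case of size 1. The algorithm makes 7 recursive calls at each level.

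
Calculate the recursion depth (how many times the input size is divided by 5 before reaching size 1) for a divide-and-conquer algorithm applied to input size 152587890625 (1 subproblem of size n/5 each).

For divide and conquer with division factor 5:

Problem sizes at each level:
Level 0: 152587890625
Level 1: 30517578125
Level 2: 6103515625
Level 3: 1220703125
Level 4: 244140625
Level 5: 48828125
Level 6: 9765625
Level 7: 1953125
Level 8: 390625
Level 9: 78125
Level 10: 15625
Level 11: 3125
Level 12: 625
Level 13: 125
Level 14: 25
Level 15: 5
Level 16: 1

The root is level 0 and the size-1 base case is level 16 (the tree spans levels 0 through 16, i.e. 17 levels counting the root), so the depth is the number of divisions: log_5(152587890625) = 16

The recursion tree depth is log_5(152587890625) = 16. At each level, the problem size is divided by 5, so it takes 16 divisions to reduce to a base case of size 1. The algorithm makes 1 recursive call at each level.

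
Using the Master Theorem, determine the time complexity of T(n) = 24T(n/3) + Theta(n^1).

Master Theorem for T(n) = 24T(n/3) + O(n^1):

a = 24, b = 3, c = 1
log_b(a) = log_3(24) = 2.8928

Case 1: c = 1 < log_3(24) = 2.8928
T(n) = O(n^(log_3 24))

For T(n) = 24T(n/3) + O(n^1): log_3(24) = 2.8928. This is Case 1 of the Master Theorem (c < log_b(a), work dominated by leaves), giving O(n^(log_3 24)).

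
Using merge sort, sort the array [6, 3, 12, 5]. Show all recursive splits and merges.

Merge sort trace:

Split: [6, 3, 12, 5] -> [6, 3] and [12, 5]
  Split: [6, 3] -> [6] and [3]
  Merge: [6] + [3] -> [3, 6]
  Split: [12, 5] -> [12] and [5]
  Merge: [12] + [5] -> [5, 12]
Merge: [3, 6] + [5, 12] -> [3, 5, 6, 12]

Final sorted array: [3, 5, 6, 12]

The merge sort proceeds by recursively splitting the array and merging sorted halves.
After all merges, the sorted array is [3, 5, 6, 12].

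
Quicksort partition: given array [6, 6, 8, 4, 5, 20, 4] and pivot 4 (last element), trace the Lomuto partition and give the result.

Lomuto partition with pivot = 4:

Initial array: [6, 6, 8, 4, 5, 20, 4]

arr[0]=6 > 4: no swap
arr[1]=6 > 4: no swap
arr[2]=8 > 4: no swap
arr[3]=4 <= 4: swap with position 0, array becomes [4, 6, 8, 6, 5, 20, 4]
arr[4]=5 > 4: no swap
arr[5]=20 > 4: no swap

Place pivot at position 1: [4, 4, 8, 6, 5, 20, 6]
Pivot position: 1

After partitioning with pivot 4, the array becomes [4, 4, 8, 6, 5, 20, 6]. The pivot is placed at index 1. All elements to the left of the pivot are <= 4, and all elements to the right are > 4.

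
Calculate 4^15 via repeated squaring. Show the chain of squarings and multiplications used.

Computing 4^15 by squaring (build up from 4^1; each line after the first costs one multiplication):

4^1 = 4
4^2 = (4^1)^2 = 4^2 = 16
4^3 = 4 * 4^2 = 4 * 16 = 64
4^6 = (4^3)^2 = 64^2 = 4096
4^7 = 4 * 4^6 = 4 * 4096 = 16384
4^14 = (4^7)^2 = 16384^2 = 268435456
4^15 = 4 * 4^14 = 4 * 268435456 = 1073741824

Result: 1073741824
Multiplications needed: 6 (6 lines after 4^1)

4^15 = 1073741824. Using exponentiation by squaring, this requires 6 multiplications. The key idea: if the exponent is even, square the half-power; if odd, multiply by the base once.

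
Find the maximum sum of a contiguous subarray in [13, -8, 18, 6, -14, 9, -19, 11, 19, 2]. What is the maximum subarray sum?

Using Kadane's algorithm on [13, -8, 18, 6, -14, 9, -19, 11, 19, 2]:

Scanning through the array:
Position 1 (value -8): max_ending_here = 5, max_so_far = 13
Position 2 (value 18): max_ending_here = 23, max_so_far = 23
Position 3 (value 6): max_ending_here = 29, max_so_far = 29
Position 4 (value -14): max_ending_here = 15, max_so_far = 29
Position 5 (value 9): max_ending_here = 24, max_so_far = 29
Position 6 (value -19): max_ending_here = 5, max_so_far = 29
Position 7 (value 11): max_ending_here = 16, max_so_far = 29
Position 8 (value 19): max_ending_here = 35, max_so_far = 35
Position 9 (value 2): max_ending_here = 37, max_so_far = 37

Maximum subarray: [13, -8, 18, 6, -14, 9, -19, 11, 19, 2]
Maximum sum: 37

The maximum subarray is [13, -8, 18, 6, -14, 9, -19, 11, 19, 2] with sum 37. This subarray runs from index 0 to index 9.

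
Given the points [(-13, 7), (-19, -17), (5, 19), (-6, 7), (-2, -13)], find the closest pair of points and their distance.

Computing all pairwise distances among 5 points:

d((-13, 7), (-19, -17)) = 24.7386
d((-13, 7), (5, 19)) = 21.6333
d((-13, 7), (-6, 7)) = 7.0 <-- minimum
d((-13, 7), (-2, -13)) = 22.8254
d((-19, -17), (5, 19)) = 43.2666
d((-19, -17), (-6, 7)) = 27.2947
d((-19, -17), (-2, -13)) = 17.4642
d((5, 19), (-6, 7)) = 16.2788
d((5, 19), (-2, -13)) = 32.7567
d((-6, 7), (-2, -13)) = 20.3961

Closest pair: (-13, 7) and (-6, 7) with distance 7.0

The closest pair is (-13, 7) and (-6, 7) with Euclidean distance 7.0. For 5 points, brute-force pairwise comparison is shown above. For large n, the divide-and-conquer algorithm (sort by x, recurse on halves, check the dividing strip) achieves O(n log n).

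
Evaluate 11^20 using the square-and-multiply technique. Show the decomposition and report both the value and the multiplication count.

Computing 11^20 by squaring (build up from 11^1; each line after the first costs one multiplication):

11^1 = 11
11^2 = (11^1)^2 = 11^2 = 121
11^4 = (11^2)^2 = 121^2 = 14641
11^5 = 11 * 11^4 = 11 * 14641 = 161051
11^10 = (11^5)^2 = 161051^2 = 25937424601
11^20 = (11^10)^2 = 25937424601^2 = 672749994932560009201

Result: 672749994932560009201
Multiplications needed: 5 (5 lines after 11^1)

11^20 = 672749994932560009201. Using exponentiation by squaring, this requires 5 multiplications. The key idea: if the exponent is even, square the half-power; if odd, multiply by the base once.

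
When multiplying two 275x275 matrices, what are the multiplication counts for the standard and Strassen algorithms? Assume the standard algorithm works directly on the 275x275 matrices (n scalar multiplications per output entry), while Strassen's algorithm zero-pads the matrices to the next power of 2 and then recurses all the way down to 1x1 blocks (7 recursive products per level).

Matrix multiplication for 275x275 matrices:

Strassen's algorithm requires power-of-2 dimensions. Pad 275x275 to 512x512 (next power of 2).

Standard algorithm: 275^3 = 20796875 multiplications
Strassen's algorithm: 7^(log2(512)) = 7^9 = 40353607 multiplications
Difference: 20796875 - 40353607 = -19556732 (Strassen uses MORE here due to padding overhead — for small or just-over-power-of-2 n, padding can outweigh the per-level savings)

Standard: 20796875 multiplications (275^3). Strassen: 40353607 multiplications (7^9, after padding to 512x512). Strassen reduces 8 recursive multiplications to 7 at each level.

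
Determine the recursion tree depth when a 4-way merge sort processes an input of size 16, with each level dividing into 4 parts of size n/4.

For divide and conquer with division factor 4:

Problem sizes at each level:
Level 0: 16
Level 1: 4
Level 2: 1

The root is level 0 and the size-1 base case is level 2 (the tree spans levels 0 through 2, i.e. 3 levels counting the root), so the depth is the number of divisions: log_4(16) = 2

The recursion tree depth is log_4(16) = 2. At each level, the problem size is divided by 4, so it takes 2 divisions to reduce to a base case of size 1. The algorithm makes 4 recursive calls at each level.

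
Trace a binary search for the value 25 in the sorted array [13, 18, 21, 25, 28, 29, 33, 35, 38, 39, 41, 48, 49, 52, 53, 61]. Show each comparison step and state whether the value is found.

Binary search for 25 in [13, 18, 21, 25, 28, 29, 33, 35, 38, 39, 41, 48, 49, 52, 53, 61]:

lo=0, hi=15, mid=7, arr[mid]=35 -> 35 > 25, search left half
lo=0, hi=6, mid=3, arr[mid]=25 -> Found target at index 3!

Binary search finds 25 at index 3 after 2 comparisons. The search repeatedly halves the search space by comparing with the middle element.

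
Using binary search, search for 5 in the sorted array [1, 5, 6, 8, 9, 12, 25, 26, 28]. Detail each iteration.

Binary search for 5 in [1, 5, 6, 8, 9, 12, 25, 26, 28]:

lo=0, hi=8, mid=4, arr[mid]=9 -> 9 > 5, search left half
lo=0, hi=3, mid=1, arr[mid]=5 -> Found target at index 1!

Binary search finds 5 at index 1 after 2 comparisons. The search repeatedly halves the search space by comparing with the middle element.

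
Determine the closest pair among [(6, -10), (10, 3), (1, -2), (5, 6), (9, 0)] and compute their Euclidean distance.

Computing all pairwise distances among 5 points:

d((6, -10), (10, 3)) = 13.6015
d((6, -10), (1, -2)) = 9.434
d((6, -10), (5, 6)) = 16.0312
d((6, -10), (9, 0)) = 10.4403
d((10, 3), (1, -2)) = 10.2956
d((10, 3), (5, 6)) = 5.831
d((10, 3), (9, 0)) = 3.1623 <-- minimum
d((1, -2), (5, 6)) = 8.9443
d((1, -2), (9, 0)) = 8.2462
d((5, 6), (9, 0)) = 7.2111

Closest pair: (10, 3) and (9, 0) with distance 3.1623

The closest pair is (10, 3) and (9, 0) with Euclidean distance 3.1623. For 5 points, brute-force pairwise comparison is shown above. For large n, the divide-and-conquer algorithm (sort by x, recurse on halves, check the dividing strip) achieves O(n log n).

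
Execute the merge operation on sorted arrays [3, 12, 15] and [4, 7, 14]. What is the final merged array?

Merging process:

Compare 3 vs 4: take 3 from left. Merged: [3]
Compare 12 vs 4: take 4 from right. Merged: [3, 4]
Compare 12 vs 7: take 7 from right. Merged: [3, 4, 7]
Compare 12 vs 14: take 12 from left. Merged: [3, 4, 7, 12]
Compare 15 vs 14: take 14 from right. Merged: [3, 4, 7, 12, 14]
Append remaining from left: [15]. Merged: [3, 4, 7, 12, 14, 15]

Final merged array: [3, 4, 7, 12, 14, 15]
Total comparisons: 5

The merged array is [3, 4, 7, 12, 14, 15], requiring 5 comparisons. The merge step runs in O(n) time where n is the total number of elements.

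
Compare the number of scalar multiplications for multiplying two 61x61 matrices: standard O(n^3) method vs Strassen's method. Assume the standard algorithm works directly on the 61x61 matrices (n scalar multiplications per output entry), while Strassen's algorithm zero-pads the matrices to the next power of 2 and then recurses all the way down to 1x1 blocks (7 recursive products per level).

Matrix multiplication for 61x61 matrices:

Strassen's algorithm requires power-of-2 dimensions. Pad 61x61 to 64x64 (next power of 2).

Standard algorithm: 61^3 = 226981 multiplications
Strassen's algorithm: 7^(log2(64)) = 7^6 = 117649 multiplications
Savings: 226981 - 117649 = 109332 multiplications

Standard: 226981 multiplications (61^3). Strassen: 117649 multiplications (7^6, after padding to 64x64). Strassen reduces 8 recursive multiplications to 7 at each level.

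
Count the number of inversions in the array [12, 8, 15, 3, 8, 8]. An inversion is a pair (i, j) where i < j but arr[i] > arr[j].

Finding inversions in [12, 8, 15, 3, 8, 8]:

(0, 1): arr[0]=12 > arr[1]=8
(0, 3): arr[0]=12 > arr[3]=3
(0, 4): arr[0]=12 > arr[4]=8
(0, 5): arr[0]=12 > arr[5]=8
(1, 3): arr[1]=8 > arr[3]=3
(2, 3): arr[2]=15 > arr[3]=3
(2, 4): arr[2]=15 > arr[4]=8
(2, 5): arr[2]=15 > arr[5]=8

Total inversions: 8

The array has 8 inversion(s): (0,1), (0,3), (0,4), (0,5), (1,3), (2,3), (2,4), (2,5). Each pair (i,j) satisfies i < j and arr[i] > arr[j].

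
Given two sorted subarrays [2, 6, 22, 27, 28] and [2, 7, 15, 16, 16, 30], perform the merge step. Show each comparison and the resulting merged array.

Merging process:

Compare 2 vs 2: take 2 from left. Merged: [2]
Compare 6 vs 2: take 2 from right. Merged: [2, 2]
Compare 6 vs 7: take 6 from left. Merged: [2, 2, 6]
Compare 22 vs 7: take 7 from right. Merged: [2, 2, 6, 7]
Compare 22 vs 15: take 15 from right. Merged: [2, 2, 6, 7, 15]
Compare 22 vs 16: take 16 from right. Merged: [2, 2, 6, 7, 15, 16]
Compare 22 vs 16: take 16 from right. Merged: [2, 2, 6, 7, 15, 16, 16]
Compare 22 vs 30: take 22 from left. Merged: [2, 2, 6, 7, 15, 16, 16, 22]
Compare 27 vs 30: take 27 from left. Merged: [2, 2, 6, 7, 15, 16, 16, 22, 27]
Compare 28 vs 30: take 28 from left. Merged: [2, 2, 6, 7, 15, 16, 16, 22, 27, 28]
Append remaining from right: [30]. Merged: [2, 2, 6, 7, 15, 16, 16, 22, 27, 28, 30]

Final merged array: [2, 2, 6, 7, 15, 16, 16, 22, 27, 28, 30]
Total comparisons: 10

The merged array is [2, 2, 6, 7, 15, 16, 16, 22, 27, 28, 30], requiring 10 comparisons. The merge step runs in O(n) time where n is the total number of elements.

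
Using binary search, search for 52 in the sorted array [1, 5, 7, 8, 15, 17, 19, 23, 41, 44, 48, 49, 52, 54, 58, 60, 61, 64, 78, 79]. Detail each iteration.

Binary search for 52 in [1, 5, 7, 8, 15, 17, 19, 23, 41, 44, 48, 49, 52, 54, 58, 60, 61, 64, 78, 79]:

lo=0, hi=19, mid=9, arr[mid]=44 -> 44 < 52, search right half
lo=10, hi=19, mid=14, arr[mid]=58 -> 58 > 52, search left half
lo=10, hi=13, mid=11, arr[mid]=49 -> 49 < 52, search right half
lo=12, hi=13, mid=12, arr[mid]=52 -> Found target at index 12!

Binary search finds 52 at index 12 after 4 comparisons. The search repeatedly halves the search space by comparing with the middle element.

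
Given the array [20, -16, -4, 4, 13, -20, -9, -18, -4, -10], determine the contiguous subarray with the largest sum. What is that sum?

Using Kadane's algorithm on [20, -16, -4, 4, 13, -20, -9, -18, -4, -10]:

Scanning through the array:
Position 1 (value -16): max_ending_here = 4, max_so_far = 20
Position 2 (value -4): max_ending_here = 0, max_so_far = 20
Position 3 (value 4): max_ending_here = 4, max_so_far = 20
Position 4 (value 13): max_ending_here = 17, max_so_far = 20
Position 5 (value -20): max_ending_here = -3, max_so_far = 20
Position 6 (value -9): max_ending_here = -9, max_so_far = 20
Position 7 (value -18): max_ending_here = -18, max_so_far = 20
Position 8 (value -4): max_ending_here = -4, max_so_far = 20
Position 9 (value -10): max_ending_here = -10, max_so_far = 20

Maximum subarray: [20]
Maximum sum: 20

The maximum subarray is [20] with sum 20. This subarray runs from index 0 to index 0.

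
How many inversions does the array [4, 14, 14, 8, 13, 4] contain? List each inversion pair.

Finding inversions in [4, 14, 14, 8, 13, 4]:

(1, 3): arr[1]=14 > arr[3]=8
(1, 4): arr[1]=14 > arr[4]=13
(1, 5): arr[1]=14 > arr[5]=4
(2, 3): arr[2]=14 > arr[3]=8
(2, 4): arr[2]=14 > arr[4]=13
(2, 5): arr[2]=14 > arr[5]=4
(3, 5): arr[3]=8 > arr[5]=4
(4, 5): arr[4]=13 > arr[5]=4

Total inversions: 8

The array has 8 inversion(s): (1,3), (1,4), (1,5), (2,3), (2,4), (2,5), (3,5), (4,5). Each pair (i,j) satisfies i < j and arr[i] > arr[j].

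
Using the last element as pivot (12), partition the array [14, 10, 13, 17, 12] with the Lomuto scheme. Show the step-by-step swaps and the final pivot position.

Lomuto partition with pivot = 12:

Initial array: [14, 10, 13, 17, 12]

arr[0]=14 > 12: no swap
arr[1]=10 <= 12: swap with position 0, array becomes [10, 14, 13, 17, 12]
arr[2]=13 > 12: no swap
arr[3]=17 > 12: no swap

Place pivot at position 1: [10, 12, 13, 17, 14]
Pivot position: 1

After partitioning with pivot 12, the array becomes [10, 12, 13, 17, 14]. The pivot is placed at index 1. All elements to the left of the pivot are <= 12, and all elements to the right are > 12.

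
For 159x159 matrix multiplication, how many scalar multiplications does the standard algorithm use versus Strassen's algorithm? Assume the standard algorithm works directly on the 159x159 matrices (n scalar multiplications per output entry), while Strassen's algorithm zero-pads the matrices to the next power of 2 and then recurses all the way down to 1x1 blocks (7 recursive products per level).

Matrix multiplication for 159x159 matrices:

Strassen's algorithm requires power-of-2 dimensions. Pad 159x159 to 256x256 (next power of 2).

Standard algorithm: 159^3 = 4019679 multiplications
Strassen's algorithm: 7^(log2(256)) = 7^8 = 5764801 multiplications
Difference: 4019679 - 5764801 = -1745122 (Strassen uses MORE here due to padding overhead — for small or just-over-power-of-2 n, padding can outweigh the per-level savings)

Standard: 4019679 multiplications (159^3). Strassen: 5764801 multiplications (7^8, after padding to 256x256). Strassen reduces 8 recursive multiplications to 7 at each level.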